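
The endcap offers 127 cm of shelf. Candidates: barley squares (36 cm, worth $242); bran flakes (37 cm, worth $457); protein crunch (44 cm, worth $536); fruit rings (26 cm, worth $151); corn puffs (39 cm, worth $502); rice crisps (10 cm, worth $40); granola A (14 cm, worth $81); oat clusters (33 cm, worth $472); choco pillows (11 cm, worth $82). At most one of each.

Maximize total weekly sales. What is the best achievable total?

1592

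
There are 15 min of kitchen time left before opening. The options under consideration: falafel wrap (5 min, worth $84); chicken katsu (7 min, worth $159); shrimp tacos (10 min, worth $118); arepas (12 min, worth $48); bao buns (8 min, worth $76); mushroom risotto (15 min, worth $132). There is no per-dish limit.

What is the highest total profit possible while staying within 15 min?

Best packing: 2×chicken katsu — 14 min, 318 total.
Nothing else within 15 min beats 318.

318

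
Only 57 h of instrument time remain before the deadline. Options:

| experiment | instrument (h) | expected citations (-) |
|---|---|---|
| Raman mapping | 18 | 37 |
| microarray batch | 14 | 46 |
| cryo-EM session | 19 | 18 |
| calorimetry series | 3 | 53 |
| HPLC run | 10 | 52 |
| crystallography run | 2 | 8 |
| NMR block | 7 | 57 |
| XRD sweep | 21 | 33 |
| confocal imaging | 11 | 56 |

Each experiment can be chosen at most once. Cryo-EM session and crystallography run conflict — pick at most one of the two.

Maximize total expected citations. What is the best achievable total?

272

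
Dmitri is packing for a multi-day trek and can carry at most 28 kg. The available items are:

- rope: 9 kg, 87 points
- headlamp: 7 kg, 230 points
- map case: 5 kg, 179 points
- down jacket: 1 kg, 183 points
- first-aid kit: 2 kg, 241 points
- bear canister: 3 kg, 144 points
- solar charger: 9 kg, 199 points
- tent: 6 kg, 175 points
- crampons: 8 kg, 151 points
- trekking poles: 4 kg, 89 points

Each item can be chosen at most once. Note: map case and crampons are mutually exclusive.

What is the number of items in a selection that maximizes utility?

Optimal total is 1241.
headlamp + map case + down jacket + first-aid kit + bear canister + tent + trekking poles hits 1241 at 28 kg.
Every optimal selection uses 7 items.

7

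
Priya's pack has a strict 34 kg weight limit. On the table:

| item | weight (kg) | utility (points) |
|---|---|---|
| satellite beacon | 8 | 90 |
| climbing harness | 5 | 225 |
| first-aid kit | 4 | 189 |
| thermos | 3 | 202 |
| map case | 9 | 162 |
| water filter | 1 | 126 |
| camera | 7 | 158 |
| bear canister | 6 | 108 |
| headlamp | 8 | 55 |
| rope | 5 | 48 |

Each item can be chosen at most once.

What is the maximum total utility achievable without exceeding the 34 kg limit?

1110

Ranking by ratio (utility/kg): water filter 126.00, thermos 67.33, first-aid kit 47.25, climbing harness 45.00.
Taking climbing harness + first-aid kit + thermos + map case + water filter + camera + rope: 34 kg used, 1110 in utility.
Runner-up satellite beacon + climbing harness + first-aid kit + thermos + water filter + camera + bear canister tops out at 1098.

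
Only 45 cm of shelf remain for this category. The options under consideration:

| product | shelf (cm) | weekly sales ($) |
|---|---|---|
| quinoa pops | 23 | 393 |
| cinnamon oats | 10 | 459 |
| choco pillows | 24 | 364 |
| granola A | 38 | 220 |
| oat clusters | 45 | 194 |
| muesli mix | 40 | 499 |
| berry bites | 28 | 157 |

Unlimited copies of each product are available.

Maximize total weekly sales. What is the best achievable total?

Taking 4×cinnamon oats: 40 cm used, 1836 in weekly sales.
Every other selection either busts 45 cm or fails to beat 1836.

1836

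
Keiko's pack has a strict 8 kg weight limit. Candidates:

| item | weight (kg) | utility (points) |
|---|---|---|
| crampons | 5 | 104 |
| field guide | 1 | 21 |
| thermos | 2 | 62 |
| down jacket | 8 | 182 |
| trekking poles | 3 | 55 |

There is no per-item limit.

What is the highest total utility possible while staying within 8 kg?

248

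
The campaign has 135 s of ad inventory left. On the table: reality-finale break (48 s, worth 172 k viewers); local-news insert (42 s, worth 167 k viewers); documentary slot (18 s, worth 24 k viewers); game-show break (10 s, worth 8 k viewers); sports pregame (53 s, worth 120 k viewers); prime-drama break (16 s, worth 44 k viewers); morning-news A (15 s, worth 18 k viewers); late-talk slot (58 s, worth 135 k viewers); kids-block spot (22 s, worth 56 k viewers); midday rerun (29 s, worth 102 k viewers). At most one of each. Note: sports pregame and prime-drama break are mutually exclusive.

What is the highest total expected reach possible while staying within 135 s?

485

The ratio ordering already packs tightly: reality-finale break + local-news insert + prime-drama break + midday rerun, 135 s, 485.
Every other selection either busts 135 s or breaks a pairing rule or fails to beat 485.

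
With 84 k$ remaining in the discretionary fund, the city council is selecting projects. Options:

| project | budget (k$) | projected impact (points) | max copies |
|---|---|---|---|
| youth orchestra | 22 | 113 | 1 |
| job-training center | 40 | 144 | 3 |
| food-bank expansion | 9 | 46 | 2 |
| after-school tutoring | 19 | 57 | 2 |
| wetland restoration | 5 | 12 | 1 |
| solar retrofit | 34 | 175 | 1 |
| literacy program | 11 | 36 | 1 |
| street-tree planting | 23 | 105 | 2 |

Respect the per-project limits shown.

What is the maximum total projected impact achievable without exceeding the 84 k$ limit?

405

Density check — solar retrofit 5.15, youth orchestra 5.14, food-bank expansion 5.11 are the best per k$.
Greedy by ratio would take youth orchestra + 2×food-bank expansion + wetland restoration + solar retrofit: 79 k$ used, total 392.
The 18 k$ tied up in 2×food-bank expansion is better spent on street-tree planting — total rises to 405 (84 k$).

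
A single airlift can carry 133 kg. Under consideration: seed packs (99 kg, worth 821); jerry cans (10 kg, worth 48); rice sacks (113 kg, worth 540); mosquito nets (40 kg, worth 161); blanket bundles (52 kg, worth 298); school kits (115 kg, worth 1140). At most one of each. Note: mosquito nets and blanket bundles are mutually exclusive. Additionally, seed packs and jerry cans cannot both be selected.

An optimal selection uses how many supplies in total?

The maximum people served within 133 kg is 1188.
jerry cans + school kits hits 1188 at 125 kg.
Every optimal selection uses 2 supplies.

2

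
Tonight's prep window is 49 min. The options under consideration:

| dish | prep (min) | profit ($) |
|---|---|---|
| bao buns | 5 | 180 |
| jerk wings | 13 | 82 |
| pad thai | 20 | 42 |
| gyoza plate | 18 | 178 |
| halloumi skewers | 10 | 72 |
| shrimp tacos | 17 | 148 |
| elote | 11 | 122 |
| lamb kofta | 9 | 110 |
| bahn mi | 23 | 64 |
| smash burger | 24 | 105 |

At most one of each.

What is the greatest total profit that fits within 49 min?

616

Greedy by ratio would take bao buns + gyoza plate + elote + lamb kofta: 43 min used, total 590.
Dropping elote frees 11 min; slotting in shrimp tacos (17 min) lifts the total to 616 at 49 min.
Next best is bao buns + gyoza plate + elote + lamb kofta at 590 (43 min) — short by 26.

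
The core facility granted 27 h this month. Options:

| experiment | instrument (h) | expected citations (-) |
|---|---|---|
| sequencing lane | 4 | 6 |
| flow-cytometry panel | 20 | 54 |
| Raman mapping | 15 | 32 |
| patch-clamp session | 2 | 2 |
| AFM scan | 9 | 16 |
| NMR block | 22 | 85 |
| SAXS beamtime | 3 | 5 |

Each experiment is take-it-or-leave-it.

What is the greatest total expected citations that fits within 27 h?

Best packing: patch-clamp session + NMR block + SAXS beamtime — 27 h, 92 total.

92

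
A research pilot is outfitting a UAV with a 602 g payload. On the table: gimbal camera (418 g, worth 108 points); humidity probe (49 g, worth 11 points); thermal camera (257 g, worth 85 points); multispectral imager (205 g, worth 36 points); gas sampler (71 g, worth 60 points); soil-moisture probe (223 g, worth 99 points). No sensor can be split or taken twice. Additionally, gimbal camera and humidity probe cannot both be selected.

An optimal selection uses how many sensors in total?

Optimal total is 255.
One optimal bundle: humidity probe + thermal camera + gas sampler + soil-moisture probe (600 g).
Any selection reaching 255 contains exactly 4 sensors.

4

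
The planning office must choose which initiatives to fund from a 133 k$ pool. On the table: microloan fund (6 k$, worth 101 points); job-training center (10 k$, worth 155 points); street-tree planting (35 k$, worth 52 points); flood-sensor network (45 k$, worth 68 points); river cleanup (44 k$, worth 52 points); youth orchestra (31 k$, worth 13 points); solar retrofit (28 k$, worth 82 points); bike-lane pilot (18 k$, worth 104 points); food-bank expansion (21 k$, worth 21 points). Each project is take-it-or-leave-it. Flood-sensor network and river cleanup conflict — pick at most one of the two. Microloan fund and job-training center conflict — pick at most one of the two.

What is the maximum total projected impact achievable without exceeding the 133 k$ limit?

Job-training center + flood-sensor network + solar retrofit + bike-lane pilot + food-bank expansion uses 122 of the 133 k$ and totals 430.
The closest alternative, job-training center + flood-sensor network + youth orchestra + solar retrofit + bike-lane pilot, reaches only 422.

430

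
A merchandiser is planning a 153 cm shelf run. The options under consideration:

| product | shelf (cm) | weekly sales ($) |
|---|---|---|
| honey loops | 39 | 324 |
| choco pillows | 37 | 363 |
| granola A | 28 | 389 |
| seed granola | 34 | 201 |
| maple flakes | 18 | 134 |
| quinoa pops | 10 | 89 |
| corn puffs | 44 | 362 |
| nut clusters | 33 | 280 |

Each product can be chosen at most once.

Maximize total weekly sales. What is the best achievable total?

1483

Filling by ratio: honey loops + choco pillows + granola A + quinoa pops + nut clusters for 1445, with 6 cm left unused.
Replace honey loops with corn puffs: the trade gains 38 net, giving 1483 at 152 cm.
The spare 1 cm is too small for any remaining product, and no exchange beats 1483.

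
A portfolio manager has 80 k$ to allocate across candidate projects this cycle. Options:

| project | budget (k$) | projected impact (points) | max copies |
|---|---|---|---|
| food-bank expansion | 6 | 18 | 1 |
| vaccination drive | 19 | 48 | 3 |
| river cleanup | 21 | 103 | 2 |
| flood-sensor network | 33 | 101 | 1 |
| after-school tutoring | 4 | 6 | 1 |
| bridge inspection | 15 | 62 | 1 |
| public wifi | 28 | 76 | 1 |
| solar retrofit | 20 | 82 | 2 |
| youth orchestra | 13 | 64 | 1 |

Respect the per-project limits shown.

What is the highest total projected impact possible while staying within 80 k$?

Ranking by ratio (projected impact/k$): youth orchestra 4.92, river cleanup 4.90, bridge inspection 4.13, solar retrofit 4.10.
Taking the top-ratio projects first gives food-bank expansion + 2×river cleanup + after-school tutoring + bridge inspection + youth orchestra for 356 (80 k$).
Replace food-bank expansion and bridge inspection with solar retrofit: the trade gains 2 net, giving 358 at 79 k$.
Every other selection either busts 80 k$ or exceeds an availability limit or fails to beat 358.

358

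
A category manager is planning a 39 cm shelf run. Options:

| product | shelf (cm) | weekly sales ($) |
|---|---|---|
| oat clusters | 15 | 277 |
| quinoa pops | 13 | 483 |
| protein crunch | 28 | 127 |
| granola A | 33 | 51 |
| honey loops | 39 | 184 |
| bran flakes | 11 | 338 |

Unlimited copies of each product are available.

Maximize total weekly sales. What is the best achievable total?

1449

Taking 3×quinoa pops: 39 cm used, 1449 in weekly sales.
Nothing else within 39 cm beats 1449.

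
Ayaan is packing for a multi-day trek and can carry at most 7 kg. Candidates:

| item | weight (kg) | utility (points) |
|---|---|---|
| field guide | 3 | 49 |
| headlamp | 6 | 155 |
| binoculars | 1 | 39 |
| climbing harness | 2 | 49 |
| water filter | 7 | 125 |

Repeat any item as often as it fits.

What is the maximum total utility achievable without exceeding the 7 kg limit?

273

Taking 7×binoculars: 7 kg used, 273 in utility.
Nothing else within 7 kg beats 273.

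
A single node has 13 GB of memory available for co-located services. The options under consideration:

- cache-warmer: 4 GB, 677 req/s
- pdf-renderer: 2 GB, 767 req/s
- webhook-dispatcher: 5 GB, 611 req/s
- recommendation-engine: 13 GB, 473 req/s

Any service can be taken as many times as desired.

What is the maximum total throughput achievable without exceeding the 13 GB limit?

4602

Ranking by ratio (throughput/GB): pdf-renderer 383.50, cache-warmer 169.25, webhook-dispatcher 122.20, recommendation-engine 36.38.
Best packing: 6×pdf-renderer — 12 GB, 4602 total.
The spare 1 GB is too small for any remaining service, and no exchange beats 4602.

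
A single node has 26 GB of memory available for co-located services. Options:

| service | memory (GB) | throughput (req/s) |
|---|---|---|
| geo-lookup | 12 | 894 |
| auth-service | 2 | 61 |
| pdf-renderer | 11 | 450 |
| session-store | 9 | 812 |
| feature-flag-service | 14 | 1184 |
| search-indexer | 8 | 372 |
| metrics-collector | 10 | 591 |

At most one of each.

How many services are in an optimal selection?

Best achievable throughput is 2078.
geo-lookup + feature-flag-service hits 2078 at 26 GB.
All optima have 2 services.

2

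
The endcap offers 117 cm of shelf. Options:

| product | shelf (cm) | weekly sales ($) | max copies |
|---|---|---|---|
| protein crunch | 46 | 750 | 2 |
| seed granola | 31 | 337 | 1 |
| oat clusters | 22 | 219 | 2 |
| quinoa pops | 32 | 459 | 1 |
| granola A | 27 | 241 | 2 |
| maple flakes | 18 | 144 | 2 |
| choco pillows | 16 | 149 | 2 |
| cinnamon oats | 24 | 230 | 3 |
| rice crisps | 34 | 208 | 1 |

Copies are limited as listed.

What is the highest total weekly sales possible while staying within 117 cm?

Filling by ratio: 2×protein crunch + oat clusters for 1719, with 3 cm left unused.
Replace oat clusters with cinnamon oats: the trade gains 11 net, giving 1730 at 116 cm.

1730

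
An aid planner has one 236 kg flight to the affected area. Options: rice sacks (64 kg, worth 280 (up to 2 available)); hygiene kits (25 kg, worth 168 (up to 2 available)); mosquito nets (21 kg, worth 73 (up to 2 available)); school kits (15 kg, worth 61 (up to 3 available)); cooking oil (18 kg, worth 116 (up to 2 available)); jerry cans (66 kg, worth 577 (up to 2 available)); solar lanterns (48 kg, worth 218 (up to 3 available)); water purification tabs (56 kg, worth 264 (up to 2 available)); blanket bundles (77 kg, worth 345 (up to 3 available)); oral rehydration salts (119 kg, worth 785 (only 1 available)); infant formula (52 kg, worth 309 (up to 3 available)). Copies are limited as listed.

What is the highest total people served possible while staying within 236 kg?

A density-first pass picks 2×hygiene kits + school kits + 2×cooking oil + 2×jerry cans — 1783 at 233 kg.
Replace school kits and 2×cooking oil with infant formula: the trade gains 16 net, giving 1799 at 234 kg.
The spare 2 kg is too small for any remaining supply, and no exchange beats 1799.

1799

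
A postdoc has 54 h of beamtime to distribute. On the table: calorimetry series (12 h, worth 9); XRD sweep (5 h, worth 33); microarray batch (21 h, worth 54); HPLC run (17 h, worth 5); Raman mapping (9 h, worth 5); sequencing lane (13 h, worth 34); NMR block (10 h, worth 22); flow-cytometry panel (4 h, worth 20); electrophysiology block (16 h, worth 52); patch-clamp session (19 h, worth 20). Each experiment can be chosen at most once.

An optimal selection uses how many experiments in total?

5

Best achievable expected citations is 163.
For example XRD sweep + microarray batch + sequencing lane + NMR block + flow-cytometry panel achieves it, using 53 h.
All optima have 5 experiments.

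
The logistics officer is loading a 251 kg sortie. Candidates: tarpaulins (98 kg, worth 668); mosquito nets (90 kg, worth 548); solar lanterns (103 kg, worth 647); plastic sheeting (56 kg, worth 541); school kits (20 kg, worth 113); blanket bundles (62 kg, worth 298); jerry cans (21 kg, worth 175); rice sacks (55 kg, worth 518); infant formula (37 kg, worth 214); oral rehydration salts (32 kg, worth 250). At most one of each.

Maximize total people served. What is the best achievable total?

2015

A density-first pass picks plastic sheeting + school kits + jerry cans + rice sacks + infant formula + oral rehydration salts — 1811 at 221 kg.
The 69 kg tied up in infant formula and oral rehydration salts is better spent on tarpaulins — total rises to 2015 (250 kg).
Runner-up tarpaulins + plastic sheeting + rice sacks + oral rehydration salts tops out at 1977.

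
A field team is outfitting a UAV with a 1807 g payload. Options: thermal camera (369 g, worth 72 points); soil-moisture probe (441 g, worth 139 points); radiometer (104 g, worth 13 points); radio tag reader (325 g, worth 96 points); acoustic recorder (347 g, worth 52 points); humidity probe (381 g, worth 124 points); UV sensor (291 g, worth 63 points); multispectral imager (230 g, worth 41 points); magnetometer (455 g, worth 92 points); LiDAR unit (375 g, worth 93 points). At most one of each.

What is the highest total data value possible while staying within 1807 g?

494

Filling by ratio: soil-moisture probe + radio tag reader + humidity probe + multispectral imager + LiDAR unit for 493, with 55 g left unused.
The 605 g tied up in multispectral imager and LiDAR unit is better spent on thermal camera + UV sensor — total rises to 494 (1807 g).
Runner-up soil-moisture probe + radio tag reader + humidity probe + multispectral imager + LiDAR unit tops out at 493.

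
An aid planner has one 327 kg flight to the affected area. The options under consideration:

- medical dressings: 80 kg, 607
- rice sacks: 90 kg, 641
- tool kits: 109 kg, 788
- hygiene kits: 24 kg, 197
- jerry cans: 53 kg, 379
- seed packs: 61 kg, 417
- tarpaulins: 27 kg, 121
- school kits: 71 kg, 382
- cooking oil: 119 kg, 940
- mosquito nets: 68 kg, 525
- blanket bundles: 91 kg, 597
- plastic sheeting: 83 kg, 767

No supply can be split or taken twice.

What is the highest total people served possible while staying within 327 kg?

2611

The ratio heuristic lands on hygiene kits + tarpaulins + cooking oil + mosquito nets + plastic sheeting (2550) but leaves 6 kg idle.
Dropping hygiene kits and tarpaulins frees 51 kg; slotting in jerry cans (53 kg) lifts the total to 2611 at 323 kg.
Next best is hygiene kits + tarpaulins + cooking oil + mosquito nets + plastic sheeting at 2550 (321 kg) — short by 61.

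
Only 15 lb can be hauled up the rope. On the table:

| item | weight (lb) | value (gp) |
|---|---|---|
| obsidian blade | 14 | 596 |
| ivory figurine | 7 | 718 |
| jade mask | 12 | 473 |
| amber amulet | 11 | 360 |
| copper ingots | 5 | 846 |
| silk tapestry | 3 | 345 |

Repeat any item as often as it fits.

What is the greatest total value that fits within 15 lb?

2538

Taking 3×copper ingots: 15 lb used, 2538 in value.
No other feasible combination exceeds 2538.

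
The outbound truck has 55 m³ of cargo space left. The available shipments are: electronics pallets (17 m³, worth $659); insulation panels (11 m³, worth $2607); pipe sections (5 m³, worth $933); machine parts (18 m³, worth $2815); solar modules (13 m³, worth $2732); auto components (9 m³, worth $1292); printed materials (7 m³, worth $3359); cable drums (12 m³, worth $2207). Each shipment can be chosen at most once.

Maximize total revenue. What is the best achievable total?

12446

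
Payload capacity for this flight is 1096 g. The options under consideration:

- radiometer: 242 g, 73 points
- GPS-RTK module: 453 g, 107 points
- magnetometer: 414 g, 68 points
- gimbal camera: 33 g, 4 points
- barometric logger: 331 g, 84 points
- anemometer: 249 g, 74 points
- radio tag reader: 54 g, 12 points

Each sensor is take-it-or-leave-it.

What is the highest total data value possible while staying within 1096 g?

277

Filling by ratio: radiometer + gimbal camera + barometric logger + anemometer + radio tag reader for 247, with 187 g left unused.
The 275 g tied up in radiometer and gimbal camera is better spent on GPS-RTK module — total rises to 277 (1087 g).
Nothing else within 1096 g beats 277.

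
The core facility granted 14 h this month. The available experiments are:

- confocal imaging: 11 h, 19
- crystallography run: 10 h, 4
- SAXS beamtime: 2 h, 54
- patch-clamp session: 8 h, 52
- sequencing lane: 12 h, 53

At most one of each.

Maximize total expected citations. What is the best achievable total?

107

The ratio heuristic lands on SAXS beamtime + patch-clamp session (106) but leaves 4 h idle.
Dropping patch-clamp session frees 8 h; slotting in sequencing lane (12 h) lifts the total to 107 at 14 h.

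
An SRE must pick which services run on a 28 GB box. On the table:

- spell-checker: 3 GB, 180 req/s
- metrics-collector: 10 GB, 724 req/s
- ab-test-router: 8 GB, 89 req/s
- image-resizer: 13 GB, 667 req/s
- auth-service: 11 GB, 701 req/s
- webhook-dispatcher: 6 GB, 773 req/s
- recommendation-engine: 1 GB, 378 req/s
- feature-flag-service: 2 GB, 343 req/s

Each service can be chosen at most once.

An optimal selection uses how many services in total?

4

Best achievable throughput is 2576.
metrics-collector + auth-service + webhook-dispatcher + recommendation-engine hits 2576 at 28 GB.
Any selection reaching 2576 contains exactly 4 services.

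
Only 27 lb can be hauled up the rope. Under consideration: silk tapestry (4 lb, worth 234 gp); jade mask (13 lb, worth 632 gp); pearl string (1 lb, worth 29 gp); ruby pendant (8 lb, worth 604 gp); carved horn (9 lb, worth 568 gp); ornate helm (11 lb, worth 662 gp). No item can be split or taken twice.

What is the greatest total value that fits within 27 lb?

1529

Density check — ruby pendant 75.50, carved horn 63.11, ornate helm 60.18, silk tapestry 58.50 are the best per lb.
Taking the top-ratio items first gives silk tapestry + pearl string + ruby pendant + carved horn for 1435 (22 lb).
Dropping carved horn frees 9 lb; slotting in ornate helm (11 lb) lifts the total to 1529 at 24 lb.
The spare 3 lb is too small for any remaining item, and no exchange beats 1529.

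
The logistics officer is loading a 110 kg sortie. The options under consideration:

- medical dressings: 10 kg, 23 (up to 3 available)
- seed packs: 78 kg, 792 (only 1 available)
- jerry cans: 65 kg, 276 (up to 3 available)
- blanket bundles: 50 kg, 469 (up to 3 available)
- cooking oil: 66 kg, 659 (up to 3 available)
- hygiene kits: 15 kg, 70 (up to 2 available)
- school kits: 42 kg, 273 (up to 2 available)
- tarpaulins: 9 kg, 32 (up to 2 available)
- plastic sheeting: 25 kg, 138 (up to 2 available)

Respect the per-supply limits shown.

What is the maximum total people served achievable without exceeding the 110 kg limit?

970

A density-first pass picks seed packs + plastic sheeting — 930 at 103 kg.
Replace seed packs and plastic sheeting with 2×blanket bundles + tarpaulins: the trade gains 40 net, giving 970 at 109 kg.
No other feasible combination exceeds 970.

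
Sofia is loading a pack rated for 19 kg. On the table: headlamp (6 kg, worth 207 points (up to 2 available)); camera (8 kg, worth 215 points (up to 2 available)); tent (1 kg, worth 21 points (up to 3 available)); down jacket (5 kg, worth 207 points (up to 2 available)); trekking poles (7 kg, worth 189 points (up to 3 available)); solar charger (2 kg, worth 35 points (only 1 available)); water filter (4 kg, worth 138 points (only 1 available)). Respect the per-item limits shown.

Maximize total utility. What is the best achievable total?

684

The ratio ordering already packs tightly: headlamp + 3×tent + 2×down jacket, 19 kg, 684.
Nothing else within 19 kg beats 684.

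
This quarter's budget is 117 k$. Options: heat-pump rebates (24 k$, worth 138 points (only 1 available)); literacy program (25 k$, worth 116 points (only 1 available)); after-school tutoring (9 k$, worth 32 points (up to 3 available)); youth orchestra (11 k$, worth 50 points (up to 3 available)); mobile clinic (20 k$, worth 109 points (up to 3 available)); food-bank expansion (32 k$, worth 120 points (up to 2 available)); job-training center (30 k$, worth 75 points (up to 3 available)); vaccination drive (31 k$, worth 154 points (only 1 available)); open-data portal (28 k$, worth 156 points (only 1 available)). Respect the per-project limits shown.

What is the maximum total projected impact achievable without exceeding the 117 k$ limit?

628

Filling by ratio: heat-pump rebates + 3×mobile clinic + open-data portal for 621, with 5 k$ left unused.
Replace mobile clinic with literacy program: the trade gains 7 net, giving 628 at 117 k$.
Every other selection either busts 117 k$ or exceeds an availability limit or fails to beat 628.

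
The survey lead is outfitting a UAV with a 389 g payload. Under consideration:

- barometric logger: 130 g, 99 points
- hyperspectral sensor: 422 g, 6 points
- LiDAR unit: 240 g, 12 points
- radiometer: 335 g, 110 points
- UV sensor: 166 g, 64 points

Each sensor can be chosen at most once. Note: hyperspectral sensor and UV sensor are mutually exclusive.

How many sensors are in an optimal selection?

2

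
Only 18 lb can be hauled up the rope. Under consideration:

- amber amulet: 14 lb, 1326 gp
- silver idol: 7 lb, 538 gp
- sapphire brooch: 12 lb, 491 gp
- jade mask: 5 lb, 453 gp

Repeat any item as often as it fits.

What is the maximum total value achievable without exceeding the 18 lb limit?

1444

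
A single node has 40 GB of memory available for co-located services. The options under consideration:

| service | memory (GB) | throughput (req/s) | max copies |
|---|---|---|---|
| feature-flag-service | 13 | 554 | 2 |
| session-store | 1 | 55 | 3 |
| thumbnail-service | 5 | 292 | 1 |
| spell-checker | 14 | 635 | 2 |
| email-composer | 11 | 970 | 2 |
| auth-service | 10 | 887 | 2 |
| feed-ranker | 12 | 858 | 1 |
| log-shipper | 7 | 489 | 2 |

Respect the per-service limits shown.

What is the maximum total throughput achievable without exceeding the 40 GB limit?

A density-first pass picks 2×session-store + email-composer + 2×auth-service + log-shipper — 3343 at 40 GB.
The 11 GB tied up in session-store and auth-service is better spent on email-composer — total rises to 3371 (40 GB).
No other feasible combination exceeds 3371.

3371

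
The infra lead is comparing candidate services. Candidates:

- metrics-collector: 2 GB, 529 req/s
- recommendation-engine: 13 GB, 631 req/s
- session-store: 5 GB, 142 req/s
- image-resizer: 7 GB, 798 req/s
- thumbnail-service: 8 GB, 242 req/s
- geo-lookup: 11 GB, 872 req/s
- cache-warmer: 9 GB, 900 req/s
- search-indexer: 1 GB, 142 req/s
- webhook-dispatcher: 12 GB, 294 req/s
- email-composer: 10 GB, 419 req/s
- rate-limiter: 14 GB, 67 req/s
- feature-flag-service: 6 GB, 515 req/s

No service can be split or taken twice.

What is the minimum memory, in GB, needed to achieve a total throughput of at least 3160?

Need the lightest bundle worth ≥ 3160.
metrics-collector + image-resizer + geo-lookup + cache-warmer + search-indexer: 3241 throughput at 30 GB.
Any bundle with less than 30 GB falls short of 3160.

30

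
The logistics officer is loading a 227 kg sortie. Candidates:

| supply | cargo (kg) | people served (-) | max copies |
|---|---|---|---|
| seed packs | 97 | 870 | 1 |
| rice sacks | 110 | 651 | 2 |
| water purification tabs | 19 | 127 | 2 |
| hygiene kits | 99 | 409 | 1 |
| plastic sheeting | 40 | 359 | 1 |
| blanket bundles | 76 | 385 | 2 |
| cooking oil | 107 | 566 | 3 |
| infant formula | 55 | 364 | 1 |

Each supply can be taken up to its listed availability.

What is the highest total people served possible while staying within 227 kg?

1720

Taking the top-ratio supplies first gives seed packs + 2×water purification tabs + plastic sheeting for 1483 (175 kg).
The 19 kg tied up in water purification tabs is better spent on infant formula — total rises to 1720 (211 kg).
That's the maximum — no swap from here does better than 1720.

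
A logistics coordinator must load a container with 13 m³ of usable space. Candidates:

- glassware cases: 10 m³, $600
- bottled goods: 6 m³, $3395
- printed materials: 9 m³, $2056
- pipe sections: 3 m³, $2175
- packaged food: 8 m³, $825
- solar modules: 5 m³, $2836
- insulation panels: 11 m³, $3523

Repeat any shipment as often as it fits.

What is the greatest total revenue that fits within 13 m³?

4×pipe sections uses 12 of the 13 m³ and totals 8700.
Nothing else within 13 m³ beats 8700.

8700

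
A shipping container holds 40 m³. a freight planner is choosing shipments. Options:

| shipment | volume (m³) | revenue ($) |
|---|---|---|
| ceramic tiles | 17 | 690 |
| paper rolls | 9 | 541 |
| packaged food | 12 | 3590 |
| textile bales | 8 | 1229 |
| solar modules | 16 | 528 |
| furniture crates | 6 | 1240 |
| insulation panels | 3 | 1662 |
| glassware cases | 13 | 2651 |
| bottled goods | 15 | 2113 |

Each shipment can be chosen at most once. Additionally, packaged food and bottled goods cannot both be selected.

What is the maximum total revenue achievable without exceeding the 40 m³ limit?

Packaged food + furniture crates + insulation panels + glassware cases uses 34 of the 40 m³ and totals 9143.
No other feasible combination exceeds 9143.

9143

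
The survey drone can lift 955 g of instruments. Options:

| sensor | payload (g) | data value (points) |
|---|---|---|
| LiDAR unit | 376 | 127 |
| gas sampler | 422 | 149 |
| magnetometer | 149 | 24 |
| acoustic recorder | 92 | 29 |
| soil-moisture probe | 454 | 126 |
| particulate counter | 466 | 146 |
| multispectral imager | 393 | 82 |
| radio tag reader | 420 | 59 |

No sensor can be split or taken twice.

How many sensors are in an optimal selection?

3

The maximum data value within 955 g is 305.
LiDAR unit + gas sampler + acoustic recorder hits 305 at 890 g.
Any selection reaching 305 contains exactly 3 sensors.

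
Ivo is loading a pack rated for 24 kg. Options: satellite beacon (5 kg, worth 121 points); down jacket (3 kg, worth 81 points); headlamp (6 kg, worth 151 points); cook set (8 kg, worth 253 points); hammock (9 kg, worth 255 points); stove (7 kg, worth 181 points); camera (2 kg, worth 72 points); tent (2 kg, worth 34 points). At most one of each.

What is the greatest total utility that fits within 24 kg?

Greedy by ratio would take down jacket + cook set + hammock + camera + tent: 24 kg used, total 695.
The 5 kg tied up in down jacket and tent is better spent on satellite beacon — total rises to 701 (24 kg).
Next best is down jacket + cook set + hammock + camera + tent at 695 (24 kg) — short by 6.

701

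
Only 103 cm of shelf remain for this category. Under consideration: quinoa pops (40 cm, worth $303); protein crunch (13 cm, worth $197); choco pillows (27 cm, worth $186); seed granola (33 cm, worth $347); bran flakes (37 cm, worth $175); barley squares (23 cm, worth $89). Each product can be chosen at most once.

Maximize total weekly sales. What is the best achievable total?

847

The ratio ordering already packs tightly: quinoa pops + protein crunch + seed granola, 86 cm, 847.
No other feasible combination exceeds 847.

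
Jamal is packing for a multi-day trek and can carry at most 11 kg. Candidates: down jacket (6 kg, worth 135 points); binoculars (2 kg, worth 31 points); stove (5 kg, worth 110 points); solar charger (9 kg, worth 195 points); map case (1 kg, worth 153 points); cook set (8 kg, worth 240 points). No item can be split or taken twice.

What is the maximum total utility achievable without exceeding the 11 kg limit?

424

By utility per kg: map case 153.00, cook set 30.00, down jacket 22.50, stove 22.00 lead.
Best packing: binoculars + map case + cook set — 11 kg, 424 total.
Nothing else within 11 kg beats 424.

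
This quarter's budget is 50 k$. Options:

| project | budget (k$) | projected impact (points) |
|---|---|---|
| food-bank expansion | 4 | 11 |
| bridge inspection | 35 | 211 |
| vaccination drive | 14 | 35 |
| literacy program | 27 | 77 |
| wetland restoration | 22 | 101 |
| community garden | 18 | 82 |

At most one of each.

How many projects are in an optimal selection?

2

Optimal total is 246.
bridge inspection + vaccination drive hits 246 at 49 k$.
All optima have 2 projects.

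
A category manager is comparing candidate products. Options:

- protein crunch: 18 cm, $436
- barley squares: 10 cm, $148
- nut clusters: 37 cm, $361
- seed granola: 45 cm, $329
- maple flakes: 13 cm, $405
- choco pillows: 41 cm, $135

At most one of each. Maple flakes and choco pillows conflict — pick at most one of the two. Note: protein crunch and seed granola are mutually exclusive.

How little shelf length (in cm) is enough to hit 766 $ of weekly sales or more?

Minimise cm subject to total weekly sales ≥ 766.
Taking protein crunch + maple flakes gives 841 (≥ 766) for 31 cm.
Below 31 cm the best achievable stays under 766.

31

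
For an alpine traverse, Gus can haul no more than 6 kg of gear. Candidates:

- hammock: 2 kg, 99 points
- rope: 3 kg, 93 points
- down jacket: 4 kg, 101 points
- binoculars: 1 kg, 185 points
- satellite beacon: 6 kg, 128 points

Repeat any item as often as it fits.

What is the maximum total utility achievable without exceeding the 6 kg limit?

6×binoculars uses 6 of the 6 kg and totals 1110.
That's the maximum — no swap from here does better than 1110.

1110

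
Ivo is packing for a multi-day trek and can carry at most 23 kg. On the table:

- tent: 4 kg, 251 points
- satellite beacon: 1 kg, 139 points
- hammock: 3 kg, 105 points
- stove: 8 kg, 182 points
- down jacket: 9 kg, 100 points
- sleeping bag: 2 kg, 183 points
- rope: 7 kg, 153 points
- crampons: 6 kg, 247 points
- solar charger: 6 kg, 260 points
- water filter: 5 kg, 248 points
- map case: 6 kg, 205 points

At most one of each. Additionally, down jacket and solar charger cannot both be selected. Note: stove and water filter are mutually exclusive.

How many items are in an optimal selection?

5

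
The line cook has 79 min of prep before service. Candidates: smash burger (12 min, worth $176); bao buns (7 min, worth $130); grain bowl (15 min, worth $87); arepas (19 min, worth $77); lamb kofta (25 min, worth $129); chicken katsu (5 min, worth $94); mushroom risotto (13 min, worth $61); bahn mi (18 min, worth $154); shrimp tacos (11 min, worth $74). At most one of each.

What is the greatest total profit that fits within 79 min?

Ranking by ratio (profit/min): chicken katsu 18.80, bao buns 18.57, smash burger 14.67.
The ratio heuristic lands on smash burger + bao buns + grain bowl + chicken katsu + bahn mi + shrimp tacos (715) but leaves 11 min idle.
Dropping grain bowl frees 15 min; slotting in lamb kofta (25 min) lifts the total to 757 at 78 min.
Every other selection either busts 79 min or fails to beat 757.

757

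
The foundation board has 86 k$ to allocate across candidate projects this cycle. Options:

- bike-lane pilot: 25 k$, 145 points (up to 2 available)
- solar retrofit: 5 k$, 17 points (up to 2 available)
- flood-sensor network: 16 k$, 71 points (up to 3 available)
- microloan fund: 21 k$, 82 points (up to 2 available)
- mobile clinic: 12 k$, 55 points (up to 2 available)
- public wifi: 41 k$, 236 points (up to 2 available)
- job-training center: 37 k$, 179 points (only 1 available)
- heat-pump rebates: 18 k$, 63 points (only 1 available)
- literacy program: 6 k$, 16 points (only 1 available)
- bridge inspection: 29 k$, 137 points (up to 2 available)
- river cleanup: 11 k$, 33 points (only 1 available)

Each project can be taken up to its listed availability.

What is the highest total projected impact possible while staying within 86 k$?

Ranking by ratio (projected impact/k$): bike-lane pilot 5.80, public wifi 5.76, job-training center 4.84, bridge inspection 4.72.
A density-first pass picks 2×bike-lane pilot + solar retrofit + bridge inspection — 444 at 84 k$.
Dropping 2×bike-lane pilot and solar retrofit and bridge inspection frees 84 k$; slotting in 2×public wifi (82 k$) lifts the total to 472 at 82 k$.
Nothing else within 86 k$ beats 472.

472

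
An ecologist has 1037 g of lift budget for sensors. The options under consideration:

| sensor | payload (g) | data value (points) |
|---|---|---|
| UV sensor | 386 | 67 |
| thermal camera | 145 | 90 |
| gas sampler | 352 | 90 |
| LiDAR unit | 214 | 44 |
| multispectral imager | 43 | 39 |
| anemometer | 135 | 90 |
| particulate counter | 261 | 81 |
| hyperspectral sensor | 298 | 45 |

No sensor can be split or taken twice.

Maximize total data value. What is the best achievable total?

Ranking by ratio (data value/g): multispectral imager 0.91, anemometer 0.67, thermal camera 0.62, particulate counter 0.31.
Best packing: thermal camera + gas sampler + multispectral imager + anemometer + particulate counter — 936 g, 390 total.
The closest alternative, UV sensor + thermal camera + multispectral imager + anemometer + particulate counter, reaches only 367.

390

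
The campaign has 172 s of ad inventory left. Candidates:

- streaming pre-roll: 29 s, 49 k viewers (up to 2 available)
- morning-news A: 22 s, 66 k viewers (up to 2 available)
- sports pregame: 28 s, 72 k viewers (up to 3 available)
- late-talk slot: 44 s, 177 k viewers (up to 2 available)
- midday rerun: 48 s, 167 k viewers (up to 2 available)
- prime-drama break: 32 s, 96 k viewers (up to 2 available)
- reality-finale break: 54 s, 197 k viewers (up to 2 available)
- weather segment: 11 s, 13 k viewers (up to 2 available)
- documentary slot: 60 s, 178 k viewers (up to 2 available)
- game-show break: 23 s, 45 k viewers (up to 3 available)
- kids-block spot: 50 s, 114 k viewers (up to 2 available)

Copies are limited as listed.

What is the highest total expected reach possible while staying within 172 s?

623

The ratio heuristic lands on morning-news A + 2×late-talk slot + reality-finale break (617) but leaves 8 s idle.
Replace morning-news A with sports pregame: the trade gains 6 net, giving 623 at 170 s.
No other feasible combination exceeds 623.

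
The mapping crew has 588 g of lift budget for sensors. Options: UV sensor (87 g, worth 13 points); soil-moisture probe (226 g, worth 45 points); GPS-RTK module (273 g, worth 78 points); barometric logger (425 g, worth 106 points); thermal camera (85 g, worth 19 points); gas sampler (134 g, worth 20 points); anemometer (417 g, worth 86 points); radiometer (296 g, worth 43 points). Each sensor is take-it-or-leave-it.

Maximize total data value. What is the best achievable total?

142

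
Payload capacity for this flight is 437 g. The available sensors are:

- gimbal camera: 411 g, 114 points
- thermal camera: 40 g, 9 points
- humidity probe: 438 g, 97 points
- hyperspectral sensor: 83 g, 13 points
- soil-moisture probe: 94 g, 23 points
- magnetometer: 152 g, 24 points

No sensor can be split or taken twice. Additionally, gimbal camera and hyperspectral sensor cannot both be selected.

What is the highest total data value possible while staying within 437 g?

Density check — gimbal camera 0.28, soil-moisture probe 0.24, thermal camera 0.23 are the best per g.
Taking gimbal camera: 411 g used, 114 in data value.

114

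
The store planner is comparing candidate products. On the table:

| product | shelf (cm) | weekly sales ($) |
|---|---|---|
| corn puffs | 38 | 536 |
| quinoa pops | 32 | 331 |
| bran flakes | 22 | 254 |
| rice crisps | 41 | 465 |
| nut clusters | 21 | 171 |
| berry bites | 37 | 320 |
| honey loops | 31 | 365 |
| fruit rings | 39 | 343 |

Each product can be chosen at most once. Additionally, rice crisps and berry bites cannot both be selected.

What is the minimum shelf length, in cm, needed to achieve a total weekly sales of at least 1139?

Look for the lowest-shelf combination reaching 1139.
Taking corn puffs + bran flakes + honey loops gives 1155 (≥ 1139) for 91 cm.
Any bundle with less than 91 cm falls short of 1139.

91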